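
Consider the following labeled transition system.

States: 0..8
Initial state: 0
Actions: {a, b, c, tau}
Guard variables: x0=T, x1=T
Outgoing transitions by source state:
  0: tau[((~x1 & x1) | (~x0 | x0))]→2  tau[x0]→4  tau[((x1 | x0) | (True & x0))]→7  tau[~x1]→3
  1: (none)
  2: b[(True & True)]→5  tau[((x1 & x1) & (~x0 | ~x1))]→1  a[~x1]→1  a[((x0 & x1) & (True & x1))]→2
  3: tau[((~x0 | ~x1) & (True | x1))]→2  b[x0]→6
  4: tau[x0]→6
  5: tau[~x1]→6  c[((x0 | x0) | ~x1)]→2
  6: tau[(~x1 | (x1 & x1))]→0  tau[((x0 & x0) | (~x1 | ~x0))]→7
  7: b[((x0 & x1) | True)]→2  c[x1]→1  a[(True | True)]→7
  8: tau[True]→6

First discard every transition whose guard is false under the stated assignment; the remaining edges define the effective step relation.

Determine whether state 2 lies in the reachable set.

14 transition(s) survive guard evaluation.
Layer 0: {0}
Layer 1: {2,4,7}  cumulative {0,2,4,7}
Layer 2: {1,5,6}  cumulative {0,1,2,4,5,6,7}
Reachable = {0,1,2,4,5,6,7}
trace reaching 2: tau

Answer: REACHABLE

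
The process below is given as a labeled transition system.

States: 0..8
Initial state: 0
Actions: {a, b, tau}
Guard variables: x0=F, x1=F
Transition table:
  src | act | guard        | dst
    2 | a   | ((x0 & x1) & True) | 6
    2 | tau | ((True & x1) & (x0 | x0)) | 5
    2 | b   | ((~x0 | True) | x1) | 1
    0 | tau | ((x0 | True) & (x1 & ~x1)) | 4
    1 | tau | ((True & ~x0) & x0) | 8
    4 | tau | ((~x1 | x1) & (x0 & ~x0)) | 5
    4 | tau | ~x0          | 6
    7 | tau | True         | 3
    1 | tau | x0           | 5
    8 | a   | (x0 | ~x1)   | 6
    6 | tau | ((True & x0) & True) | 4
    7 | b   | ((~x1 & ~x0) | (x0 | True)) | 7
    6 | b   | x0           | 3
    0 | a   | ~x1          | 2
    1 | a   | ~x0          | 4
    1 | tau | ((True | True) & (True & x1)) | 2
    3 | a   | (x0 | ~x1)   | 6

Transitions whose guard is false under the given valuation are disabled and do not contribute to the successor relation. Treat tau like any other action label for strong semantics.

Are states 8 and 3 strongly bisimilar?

Refine partition for ~:
  π0 = {{0,1,2,3,4,5,6,7,8}}
  π1 = {{0,1,3,8},{2},{4},{5,6},{7}}
  π2 = {{0},{1},{2},{3,8},{4},{5,6},{7}}
Fixed point at round 3; 7 class(es).
[8]={3,8}  [3]={3,8}

Answer: BISIMILAR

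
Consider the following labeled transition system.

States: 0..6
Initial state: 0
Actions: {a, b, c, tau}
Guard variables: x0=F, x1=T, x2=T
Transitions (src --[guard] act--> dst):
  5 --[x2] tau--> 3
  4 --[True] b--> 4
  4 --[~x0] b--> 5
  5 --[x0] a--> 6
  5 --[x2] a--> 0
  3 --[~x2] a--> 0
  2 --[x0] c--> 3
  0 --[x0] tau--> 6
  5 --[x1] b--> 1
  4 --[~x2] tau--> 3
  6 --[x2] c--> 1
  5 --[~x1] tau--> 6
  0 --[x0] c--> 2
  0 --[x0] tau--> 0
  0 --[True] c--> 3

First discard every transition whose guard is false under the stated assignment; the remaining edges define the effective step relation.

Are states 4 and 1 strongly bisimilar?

Answer: NOT BISIMILAR

Analysis:
Compute ~ classes (split until stable):
  P[0] = {{0,1,2,3,4,5,6}}
  P[1] = {{0,6},{1,2,3},{4},{5}}
stable after 2 split(s): 4 block(s)
4∈{4}, 1∈{1,2,3}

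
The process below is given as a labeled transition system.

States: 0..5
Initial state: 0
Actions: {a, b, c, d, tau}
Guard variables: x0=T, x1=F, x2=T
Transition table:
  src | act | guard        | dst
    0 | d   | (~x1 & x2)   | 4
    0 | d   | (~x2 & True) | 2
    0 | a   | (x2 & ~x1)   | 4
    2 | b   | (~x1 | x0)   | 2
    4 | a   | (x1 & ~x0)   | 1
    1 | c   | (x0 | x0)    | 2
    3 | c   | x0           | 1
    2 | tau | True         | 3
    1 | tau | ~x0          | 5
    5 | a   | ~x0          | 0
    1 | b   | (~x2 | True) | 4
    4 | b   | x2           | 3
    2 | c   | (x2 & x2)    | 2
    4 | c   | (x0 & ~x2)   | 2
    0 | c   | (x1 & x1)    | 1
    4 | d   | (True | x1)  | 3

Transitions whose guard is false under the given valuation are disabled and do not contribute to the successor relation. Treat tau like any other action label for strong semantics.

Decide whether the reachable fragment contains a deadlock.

Reach set: {0,1,2,3,4}
  0: a→4  d→4  [2 out]
  1: b→4  c→2  [2 out]
  2: b→2  c→2  tau→3  [3 out]
  3: c→1  [1 out]
  4: b→3  d→3  [2 out]

Answer: DEADLOCK-FREE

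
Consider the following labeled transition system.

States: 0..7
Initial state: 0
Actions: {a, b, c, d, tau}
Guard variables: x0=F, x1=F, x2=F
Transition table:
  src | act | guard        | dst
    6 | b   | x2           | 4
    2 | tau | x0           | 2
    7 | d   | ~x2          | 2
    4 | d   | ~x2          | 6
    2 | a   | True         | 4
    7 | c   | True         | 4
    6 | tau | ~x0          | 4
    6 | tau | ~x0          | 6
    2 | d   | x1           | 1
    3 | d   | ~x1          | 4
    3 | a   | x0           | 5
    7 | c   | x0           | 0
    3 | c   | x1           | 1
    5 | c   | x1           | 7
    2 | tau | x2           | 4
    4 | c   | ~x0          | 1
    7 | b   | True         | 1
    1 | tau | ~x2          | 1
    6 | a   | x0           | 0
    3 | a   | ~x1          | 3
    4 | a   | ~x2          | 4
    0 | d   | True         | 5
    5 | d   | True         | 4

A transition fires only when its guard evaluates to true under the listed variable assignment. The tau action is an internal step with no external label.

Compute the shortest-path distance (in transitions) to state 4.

Answer: 2

Trace:
Layered search for 4:
  Layer 0: {0}
  Layer 1: {5}
  Layer 2: {4}
depth(4)=2, e.g. d·d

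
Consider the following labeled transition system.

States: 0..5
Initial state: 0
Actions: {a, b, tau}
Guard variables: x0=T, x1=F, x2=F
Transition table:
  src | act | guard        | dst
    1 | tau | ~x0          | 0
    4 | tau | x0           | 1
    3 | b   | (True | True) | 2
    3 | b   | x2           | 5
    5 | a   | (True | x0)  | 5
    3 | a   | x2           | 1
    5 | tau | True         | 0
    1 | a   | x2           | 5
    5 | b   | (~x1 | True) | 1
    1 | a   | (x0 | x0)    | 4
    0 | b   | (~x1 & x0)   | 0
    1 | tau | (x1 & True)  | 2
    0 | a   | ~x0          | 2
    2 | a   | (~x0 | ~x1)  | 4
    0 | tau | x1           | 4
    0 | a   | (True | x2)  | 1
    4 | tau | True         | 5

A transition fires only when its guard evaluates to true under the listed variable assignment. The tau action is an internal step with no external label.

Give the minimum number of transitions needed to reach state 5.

Answer: 3

Trace:
Layered search for 5:
  Layer 0: {0}
  Layer 1: {1}
  Layer 2: {4}
  Layer 3: {5}
first hit 5 at d=3 via a·a·tau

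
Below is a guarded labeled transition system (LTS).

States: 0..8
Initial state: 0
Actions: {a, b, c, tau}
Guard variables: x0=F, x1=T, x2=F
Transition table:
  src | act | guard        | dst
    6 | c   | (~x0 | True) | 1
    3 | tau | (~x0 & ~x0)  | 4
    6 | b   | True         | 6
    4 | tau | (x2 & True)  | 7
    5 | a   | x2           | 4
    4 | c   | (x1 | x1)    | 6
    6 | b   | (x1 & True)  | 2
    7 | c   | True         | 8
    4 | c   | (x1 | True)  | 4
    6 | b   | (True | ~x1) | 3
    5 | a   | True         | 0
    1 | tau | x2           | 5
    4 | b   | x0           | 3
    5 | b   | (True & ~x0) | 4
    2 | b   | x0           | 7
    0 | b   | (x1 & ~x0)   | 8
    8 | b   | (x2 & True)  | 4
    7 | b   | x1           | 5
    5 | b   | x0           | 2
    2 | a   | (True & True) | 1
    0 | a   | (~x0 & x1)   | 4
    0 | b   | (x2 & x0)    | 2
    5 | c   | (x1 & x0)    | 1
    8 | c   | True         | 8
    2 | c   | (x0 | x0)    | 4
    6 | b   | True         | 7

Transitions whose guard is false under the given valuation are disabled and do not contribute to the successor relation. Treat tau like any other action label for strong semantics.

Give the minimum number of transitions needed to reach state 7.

Answer: 3

Trace:
Breadth-first toward 7:
  Layer 0: {0}
  Layer 1: {4,8}
  Layer 2: {6}
  Layer 3: {1,2,3,7}
first hit 7 at d=3 via a·c·b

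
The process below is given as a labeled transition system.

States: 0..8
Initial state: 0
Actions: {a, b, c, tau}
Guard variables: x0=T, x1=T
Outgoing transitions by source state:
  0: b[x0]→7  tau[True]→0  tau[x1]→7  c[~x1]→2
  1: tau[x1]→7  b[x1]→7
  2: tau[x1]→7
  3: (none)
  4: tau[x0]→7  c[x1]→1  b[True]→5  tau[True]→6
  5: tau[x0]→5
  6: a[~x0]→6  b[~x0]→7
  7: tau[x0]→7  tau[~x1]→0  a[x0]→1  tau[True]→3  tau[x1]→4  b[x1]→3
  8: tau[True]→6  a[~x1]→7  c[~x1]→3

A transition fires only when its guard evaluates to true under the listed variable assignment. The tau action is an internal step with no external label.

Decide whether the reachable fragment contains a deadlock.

Reach set: {0,1,3,4,5,6,7}
  0: b→7  tau→0  tau→7  [deg 3]
  1: b→7  tau→7  [deg 2]
  3: ∅  [no exit]
  4: b→5  c→1  tau→6  tau→7  [deg 4]
  5: tau→5  [deg 1]
  6: ∅  [no exit]
  7: a→1  b→3  tau→3  tau→4  tau→7  [deg 5]
witness 3: b·tau

Answer: DEADLOCK at state 3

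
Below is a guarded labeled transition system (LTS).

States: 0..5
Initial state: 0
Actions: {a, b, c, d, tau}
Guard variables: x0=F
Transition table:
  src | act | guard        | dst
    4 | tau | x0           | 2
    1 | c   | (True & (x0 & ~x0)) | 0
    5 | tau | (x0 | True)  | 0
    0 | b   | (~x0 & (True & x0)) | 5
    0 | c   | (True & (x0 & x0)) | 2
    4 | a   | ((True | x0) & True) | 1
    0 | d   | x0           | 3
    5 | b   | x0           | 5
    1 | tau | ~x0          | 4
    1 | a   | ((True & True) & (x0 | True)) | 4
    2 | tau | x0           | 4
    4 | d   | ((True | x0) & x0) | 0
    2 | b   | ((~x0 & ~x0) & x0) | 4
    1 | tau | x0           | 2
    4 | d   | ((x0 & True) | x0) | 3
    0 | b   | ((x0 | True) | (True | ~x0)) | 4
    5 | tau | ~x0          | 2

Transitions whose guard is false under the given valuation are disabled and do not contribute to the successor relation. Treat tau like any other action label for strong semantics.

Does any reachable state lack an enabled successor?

R = {0,1,4}
  0: b→4  [1 out]
  1: a→4  tau→4  [2 out]
  4: a→1  [1 out]

Answer: DEADLOCK-FREE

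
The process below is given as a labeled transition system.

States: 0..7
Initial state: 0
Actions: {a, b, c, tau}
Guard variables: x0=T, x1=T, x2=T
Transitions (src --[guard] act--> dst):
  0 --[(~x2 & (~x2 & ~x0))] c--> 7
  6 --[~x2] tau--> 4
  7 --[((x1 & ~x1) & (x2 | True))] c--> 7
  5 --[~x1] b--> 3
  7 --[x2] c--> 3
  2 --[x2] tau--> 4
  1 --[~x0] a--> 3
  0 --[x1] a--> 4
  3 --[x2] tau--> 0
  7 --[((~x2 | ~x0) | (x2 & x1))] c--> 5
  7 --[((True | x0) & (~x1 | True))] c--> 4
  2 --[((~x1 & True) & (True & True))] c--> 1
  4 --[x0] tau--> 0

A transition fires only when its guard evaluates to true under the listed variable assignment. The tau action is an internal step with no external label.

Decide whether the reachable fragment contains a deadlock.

Reachable = {0,4}
  0: a→4  [1 exit(s)]
  4: tau→0  [1 exit(s)]

Answer: DEADLOCK-FREE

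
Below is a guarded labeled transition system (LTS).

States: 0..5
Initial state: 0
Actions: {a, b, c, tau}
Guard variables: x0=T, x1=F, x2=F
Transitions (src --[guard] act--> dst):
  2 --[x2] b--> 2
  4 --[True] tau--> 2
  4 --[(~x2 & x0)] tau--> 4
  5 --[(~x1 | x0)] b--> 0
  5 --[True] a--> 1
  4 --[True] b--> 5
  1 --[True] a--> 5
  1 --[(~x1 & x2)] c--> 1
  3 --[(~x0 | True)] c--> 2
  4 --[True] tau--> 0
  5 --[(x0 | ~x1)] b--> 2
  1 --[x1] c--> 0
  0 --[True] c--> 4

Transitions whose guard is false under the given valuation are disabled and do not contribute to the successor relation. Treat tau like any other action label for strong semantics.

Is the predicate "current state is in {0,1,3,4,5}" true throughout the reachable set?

Safe = {0,1,3,4,5}
R = {0,1,2,4,5}
  0: ok
  1: ok
  2: outside
  4: ok
  5: ok
reach 2 via c·tau — violates

Answer: INVARIANT VIOLATED at state 2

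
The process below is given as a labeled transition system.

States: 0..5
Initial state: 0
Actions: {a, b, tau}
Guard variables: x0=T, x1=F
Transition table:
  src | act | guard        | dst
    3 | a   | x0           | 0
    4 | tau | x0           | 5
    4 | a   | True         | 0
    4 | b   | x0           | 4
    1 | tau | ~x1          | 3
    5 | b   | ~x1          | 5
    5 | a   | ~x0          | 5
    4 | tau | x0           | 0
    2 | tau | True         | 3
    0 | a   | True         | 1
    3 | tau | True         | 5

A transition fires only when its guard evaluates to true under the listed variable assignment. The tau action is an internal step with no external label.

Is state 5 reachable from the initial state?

After dropping false guards: 10 live edges.
Layer 0: {0}
Layer 1: {1}  now seen {0,1}
Layer 2: {3}  now seen {0,1,3}
Layer 3: {5}  now seen {0,1,3,5}
Reach set: {0,1,3,5}
witness 5: a·tau·tau

Answer: REACHABLE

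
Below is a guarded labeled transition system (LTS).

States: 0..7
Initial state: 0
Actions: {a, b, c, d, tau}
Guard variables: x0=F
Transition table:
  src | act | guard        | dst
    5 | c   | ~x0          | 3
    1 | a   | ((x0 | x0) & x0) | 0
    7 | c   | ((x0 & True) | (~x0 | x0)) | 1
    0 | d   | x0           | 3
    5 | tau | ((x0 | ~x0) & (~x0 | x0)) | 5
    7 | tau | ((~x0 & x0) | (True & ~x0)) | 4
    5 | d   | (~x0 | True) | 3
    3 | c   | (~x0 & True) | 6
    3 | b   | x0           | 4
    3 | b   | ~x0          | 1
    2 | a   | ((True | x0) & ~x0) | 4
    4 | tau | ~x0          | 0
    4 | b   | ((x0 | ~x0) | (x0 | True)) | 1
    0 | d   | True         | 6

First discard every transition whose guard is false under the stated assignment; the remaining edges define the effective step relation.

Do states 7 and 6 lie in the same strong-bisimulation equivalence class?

Bisimulation quotient by refinement:
  round 0: {{0,1,2,3,4,5,6,7}}
  round 1: {{0},{1,6},{2},{3},{4},{5},{7}}
7 equivalence class(es) (converged in 2)
class of 7: {7}; class of 6: {1,6}

Answer: NOT BISIMILAR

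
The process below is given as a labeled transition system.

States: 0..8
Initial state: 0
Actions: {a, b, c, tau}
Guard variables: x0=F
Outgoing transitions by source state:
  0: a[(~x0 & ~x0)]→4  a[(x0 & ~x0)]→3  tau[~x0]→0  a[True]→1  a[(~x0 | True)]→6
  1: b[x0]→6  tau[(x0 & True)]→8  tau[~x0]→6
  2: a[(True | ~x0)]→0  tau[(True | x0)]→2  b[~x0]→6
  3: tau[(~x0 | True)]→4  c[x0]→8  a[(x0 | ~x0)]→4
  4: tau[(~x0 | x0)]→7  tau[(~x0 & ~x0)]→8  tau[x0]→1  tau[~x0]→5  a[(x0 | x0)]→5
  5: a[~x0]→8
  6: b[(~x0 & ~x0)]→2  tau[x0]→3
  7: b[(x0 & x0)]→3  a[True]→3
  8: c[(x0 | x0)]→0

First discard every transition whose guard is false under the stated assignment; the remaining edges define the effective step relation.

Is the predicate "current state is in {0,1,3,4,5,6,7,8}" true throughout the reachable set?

Inv-set: {0,1,3,4,5,6,7,8}
Reachable = {0,1,2,3,4,5,6,7,8}
  0: ok
  1: ok
  2: ✗ unsafe
  3: ok
  4: ok
  5: ok
  6: ok
  7: ok
  8: ok
counterexample path to 2: a·b

Answer: INVARIANT VIOLATED at state 2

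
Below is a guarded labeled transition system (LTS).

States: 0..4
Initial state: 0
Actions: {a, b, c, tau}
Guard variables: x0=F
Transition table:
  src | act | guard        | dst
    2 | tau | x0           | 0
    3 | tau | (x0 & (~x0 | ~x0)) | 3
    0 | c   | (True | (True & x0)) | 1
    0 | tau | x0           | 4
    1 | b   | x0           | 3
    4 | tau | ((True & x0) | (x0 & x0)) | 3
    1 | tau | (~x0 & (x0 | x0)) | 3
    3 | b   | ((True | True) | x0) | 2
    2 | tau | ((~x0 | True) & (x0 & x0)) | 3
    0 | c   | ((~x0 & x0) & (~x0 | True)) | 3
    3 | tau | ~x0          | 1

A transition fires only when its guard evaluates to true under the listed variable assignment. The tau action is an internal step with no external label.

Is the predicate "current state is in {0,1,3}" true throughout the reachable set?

Safe = {0,1,3}
Reach set: {0,1}
  0: ✓
  1: ✓

Answer: INVARIANT HOLDS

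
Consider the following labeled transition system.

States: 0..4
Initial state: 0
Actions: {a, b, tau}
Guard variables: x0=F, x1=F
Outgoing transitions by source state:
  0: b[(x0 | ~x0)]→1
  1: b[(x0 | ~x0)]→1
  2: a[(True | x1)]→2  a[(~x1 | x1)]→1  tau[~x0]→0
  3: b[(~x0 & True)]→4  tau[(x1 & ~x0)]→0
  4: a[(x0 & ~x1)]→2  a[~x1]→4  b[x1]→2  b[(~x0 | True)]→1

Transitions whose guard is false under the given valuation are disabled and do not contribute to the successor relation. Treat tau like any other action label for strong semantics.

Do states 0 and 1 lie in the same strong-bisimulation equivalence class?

Refine partition for ~:
  round 0: {{0,1,2,3,4}}
  round 1: {{0,1,3},{2},{4}}
  round 2: {{0,1},{2},{3},{4}}
4 equivalence class(es) (converged in 3)
0∈{0,1}, 1∈{0,1}

Answer: BISIMILAR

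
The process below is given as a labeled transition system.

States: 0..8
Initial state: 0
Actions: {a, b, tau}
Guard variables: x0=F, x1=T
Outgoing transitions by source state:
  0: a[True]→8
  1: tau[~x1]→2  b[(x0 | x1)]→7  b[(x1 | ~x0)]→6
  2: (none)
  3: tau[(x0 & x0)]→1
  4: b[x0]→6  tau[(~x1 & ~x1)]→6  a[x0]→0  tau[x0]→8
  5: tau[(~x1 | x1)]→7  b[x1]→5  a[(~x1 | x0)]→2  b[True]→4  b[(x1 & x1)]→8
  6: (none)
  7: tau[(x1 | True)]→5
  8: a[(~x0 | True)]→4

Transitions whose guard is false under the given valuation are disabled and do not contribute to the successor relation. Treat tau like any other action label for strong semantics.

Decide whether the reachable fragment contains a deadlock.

Reachable = {0,4,8}
  0: a→8  [deg 1]
  4: ∅  [STUCK]
  8: a→4  [deg 1]
Path to 4: a·a

Answer: DEADLOCK at state 4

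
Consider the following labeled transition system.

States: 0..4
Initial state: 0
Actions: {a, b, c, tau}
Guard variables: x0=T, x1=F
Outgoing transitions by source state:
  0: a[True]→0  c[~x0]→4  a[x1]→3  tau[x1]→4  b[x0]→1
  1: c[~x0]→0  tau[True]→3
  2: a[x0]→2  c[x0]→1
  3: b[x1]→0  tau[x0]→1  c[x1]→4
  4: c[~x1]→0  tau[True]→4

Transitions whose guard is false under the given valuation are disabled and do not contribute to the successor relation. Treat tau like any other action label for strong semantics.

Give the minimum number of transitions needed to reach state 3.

Answer: 2

Working:
Layered search for 3:
  L0 = {0}
  L1 = {1}
  L2 = {3}
depth(3)=2, e.g. b·tau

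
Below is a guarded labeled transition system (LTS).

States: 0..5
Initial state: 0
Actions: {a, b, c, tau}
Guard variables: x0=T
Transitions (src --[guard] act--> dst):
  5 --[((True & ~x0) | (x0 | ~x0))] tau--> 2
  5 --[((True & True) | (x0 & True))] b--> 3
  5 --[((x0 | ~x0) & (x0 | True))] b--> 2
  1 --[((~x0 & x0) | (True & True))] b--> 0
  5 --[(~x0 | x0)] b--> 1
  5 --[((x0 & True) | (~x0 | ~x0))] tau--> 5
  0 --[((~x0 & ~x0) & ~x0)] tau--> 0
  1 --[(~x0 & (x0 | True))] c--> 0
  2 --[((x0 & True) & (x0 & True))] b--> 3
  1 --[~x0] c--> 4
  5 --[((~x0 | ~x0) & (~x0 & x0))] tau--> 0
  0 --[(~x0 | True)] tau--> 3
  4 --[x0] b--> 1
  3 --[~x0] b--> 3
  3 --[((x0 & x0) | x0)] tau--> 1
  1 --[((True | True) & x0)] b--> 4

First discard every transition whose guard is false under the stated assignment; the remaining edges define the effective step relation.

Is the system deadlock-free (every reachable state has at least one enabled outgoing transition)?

Reachable = {0,1,3,4}
  0: tau→3  [deg 1]
  1: b→0  b→4  [deg 2]
  3: tau→1  [deg 1]
  4: b→1  [deg 1]

Answer: DEADLOCK-FREE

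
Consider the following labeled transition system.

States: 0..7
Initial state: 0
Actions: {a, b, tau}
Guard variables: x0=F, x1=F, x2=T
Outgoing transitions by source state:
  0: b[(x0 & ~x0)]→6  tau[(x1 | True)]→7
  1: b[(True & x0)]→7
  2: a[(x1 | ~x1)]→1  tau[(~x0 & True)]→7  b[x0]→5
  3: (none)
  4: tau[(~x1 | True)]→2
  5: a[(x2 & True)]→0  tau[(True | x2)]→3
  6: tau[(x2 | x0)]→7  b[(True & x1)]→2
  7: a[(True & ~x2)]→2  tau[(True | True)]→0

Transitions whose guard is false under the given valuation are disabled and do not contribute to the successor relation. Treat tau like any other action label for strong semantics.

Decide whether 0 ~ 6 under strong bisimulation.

Refine partition for ~:
  round 0: {{0,1,2,3,4,5,6,7}}
  round 1: {{0,4,6,7},{1,3},{2,5}}
  round 2: {{0,6,7},{1,3},{2},{4},{5}}
stable after 3 split(s): 5 block(s)
[0]={0,6,7}  [6]={0,6,7}

Answer: BISIMILAR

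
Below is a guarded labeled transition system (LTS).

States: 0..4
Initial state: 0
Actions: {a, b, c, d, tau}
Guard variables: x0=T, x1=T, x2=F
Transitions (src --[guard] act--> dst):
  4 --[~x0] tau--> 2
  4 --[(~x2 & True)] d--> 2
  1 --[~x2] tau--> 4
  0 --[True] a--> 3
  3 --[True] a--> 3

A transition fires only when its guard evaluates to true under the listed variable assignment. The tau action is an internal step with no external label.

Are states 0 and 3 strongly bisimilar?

Bisimulation quotient by refinement:
  round 0: {{0,1,2,3,4}}
  round 1: {{0,3},{1},{2},{4}}
stable after 2 split(s): 4 block(s)
0∈{0,3}, 3∈{0,3}

Answer: BISIMILAR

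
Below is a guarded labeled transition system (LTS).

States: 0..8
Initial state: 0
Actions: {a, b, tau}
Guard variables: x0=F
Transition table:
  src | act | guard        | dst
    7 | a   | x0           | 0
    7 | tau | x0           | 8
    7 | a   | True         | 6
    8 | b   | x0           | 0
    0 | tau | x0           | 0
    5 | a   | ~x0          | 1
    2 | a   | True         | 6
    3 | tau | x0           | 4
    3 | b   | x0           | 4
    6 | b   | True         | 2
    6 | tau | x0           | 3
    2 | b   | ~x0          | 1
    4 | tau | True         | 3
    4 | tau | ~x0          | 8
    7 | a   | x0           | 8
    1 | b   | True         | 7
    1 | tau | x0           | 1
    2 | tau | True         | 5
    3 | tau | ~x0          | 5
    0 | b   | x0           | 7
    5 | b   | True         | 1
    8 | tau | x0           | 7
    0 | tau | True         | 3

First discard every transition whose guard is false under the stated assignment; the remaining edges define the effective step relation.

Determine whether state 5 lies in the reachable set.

Answer: REACHABLE

Trace:
12 transition(s) survive guard evaluation.
L0 = {0}
L1 = {3}  now seen {0,3}
L2 = {5}  now seen {0,3,5}
L3 = {1}  now seen {0,1,3,5}
L4 = {7}  now seen {0,1,3,5,7}
L5 = {6}  now seen {0,1,3,5,6,7}
L6 = {2}  now seen {0,1,2,3,5,6,7}
Reachable = {0,1,2,3,5,6,7}
Path to 5: tau·tau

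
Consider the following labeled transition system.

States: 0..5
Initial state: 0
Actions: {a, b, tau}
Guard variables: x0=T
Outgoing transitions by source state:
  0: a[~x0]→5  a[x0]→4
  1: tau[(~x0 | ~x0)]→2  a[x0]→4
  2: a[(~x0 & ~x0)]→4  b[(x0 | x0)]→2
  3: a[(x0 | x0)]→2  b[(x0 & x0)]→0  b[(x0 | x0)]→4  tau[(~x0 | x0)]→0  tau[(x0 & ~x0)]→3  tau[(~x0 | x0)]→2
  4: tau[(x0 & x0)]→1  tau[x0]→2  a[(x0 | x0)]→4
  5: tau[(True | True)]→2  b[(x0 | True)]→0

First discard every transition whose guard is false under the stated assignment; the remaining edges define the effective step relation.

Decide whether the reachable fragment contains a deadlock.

Answer: DEADLOCK-FREE

Analysis:
R = {0,1,2,4}
  0: a→4  [1 out]
  1: a→4  [1 out]
  2: b→2  [1 out]
  4: a→4  tau→1  tau→2  [3 out]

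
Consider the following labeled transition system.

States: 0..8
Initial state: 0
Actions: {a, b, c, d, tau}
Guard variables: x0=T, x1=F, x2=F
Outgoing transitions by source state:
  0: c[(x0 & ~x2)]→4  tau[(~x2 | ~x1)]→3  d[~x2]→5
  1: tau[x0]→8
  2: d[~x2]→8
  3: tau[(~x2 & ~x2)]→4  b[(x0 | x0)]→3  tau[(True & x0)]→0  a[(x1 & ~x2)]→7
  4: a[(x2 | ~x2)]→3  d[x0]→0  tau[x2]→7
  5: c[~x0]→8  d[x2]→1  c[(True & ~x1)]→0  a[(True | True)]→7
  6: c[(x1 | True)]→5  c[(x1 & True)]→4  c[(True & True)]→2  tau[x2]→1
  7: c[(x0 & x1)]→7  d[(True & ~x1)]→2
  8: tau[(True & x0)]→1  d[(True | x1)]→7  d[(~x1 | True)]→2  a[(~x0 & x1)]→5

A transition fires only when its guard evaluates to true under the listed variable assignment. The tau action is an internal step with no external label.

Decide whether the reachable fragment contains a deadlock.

Answer: DEADLOCK-FREE

Trace:
Reachable = {0,1,2,3,4,5,7,8}
  0: c→4  d→5  tau→3  [3 out]
  1: tau→8  [1 out]
  2: d→8  [1 out]
  3: b→3  tau→0  tau→4  [3 out]
  4: a→3  d→0  [2 out]
  5: a→7  c→0  [2 out]
  7: d→2  [1 out]
  8: d→2  d→7  tau→1  [3 out]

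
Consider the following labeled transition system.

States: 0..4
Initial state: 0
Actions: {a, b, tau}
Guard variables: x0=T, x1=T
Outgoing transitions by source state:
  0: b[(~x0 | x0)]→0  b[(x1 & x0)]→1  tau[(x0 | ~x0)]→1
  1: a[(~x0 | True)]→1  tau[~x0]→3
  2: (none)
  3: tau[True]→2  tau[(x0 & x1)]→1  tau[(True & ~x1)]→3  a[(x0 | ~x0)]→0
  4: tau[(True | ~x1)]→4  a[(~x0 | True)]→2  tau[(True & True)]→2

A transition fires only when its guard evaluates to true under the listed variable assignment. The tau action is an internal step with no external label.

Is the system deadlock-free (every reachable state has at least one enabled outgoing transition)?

R = {0,1}
  0: b→0  b→1  tau→1  [3 exit(s)]
  1: a→1  [1 exit(s)]

Answer: DEADLOCK-FREE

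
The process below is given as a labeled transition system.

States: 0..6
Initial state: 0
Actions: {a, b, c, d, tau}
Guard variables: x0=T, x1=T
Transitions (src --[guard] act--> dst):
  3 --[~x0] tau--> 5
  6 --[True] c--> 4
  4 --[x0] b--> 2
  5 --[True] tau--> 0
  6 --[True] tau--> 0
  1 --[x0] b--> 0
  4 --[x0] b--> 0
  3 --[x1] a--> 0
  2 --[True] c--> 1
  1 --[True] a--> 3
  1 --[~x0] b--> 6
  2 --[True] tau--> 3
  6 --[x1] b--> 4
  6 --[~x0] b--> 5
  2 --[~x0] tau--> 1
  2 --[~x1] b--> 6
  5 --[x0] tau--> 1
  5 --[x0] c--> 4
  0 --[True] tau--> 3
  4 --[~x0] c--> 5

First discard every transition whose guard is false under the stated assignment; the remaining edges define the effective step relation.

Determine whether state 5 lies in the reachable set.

Answer: UNREACHABLE

Working:
After dropping false guards: 14 live edges.
L0 = {0}
L1 = {3}  now seen {0,3}
Reach set: {0,3}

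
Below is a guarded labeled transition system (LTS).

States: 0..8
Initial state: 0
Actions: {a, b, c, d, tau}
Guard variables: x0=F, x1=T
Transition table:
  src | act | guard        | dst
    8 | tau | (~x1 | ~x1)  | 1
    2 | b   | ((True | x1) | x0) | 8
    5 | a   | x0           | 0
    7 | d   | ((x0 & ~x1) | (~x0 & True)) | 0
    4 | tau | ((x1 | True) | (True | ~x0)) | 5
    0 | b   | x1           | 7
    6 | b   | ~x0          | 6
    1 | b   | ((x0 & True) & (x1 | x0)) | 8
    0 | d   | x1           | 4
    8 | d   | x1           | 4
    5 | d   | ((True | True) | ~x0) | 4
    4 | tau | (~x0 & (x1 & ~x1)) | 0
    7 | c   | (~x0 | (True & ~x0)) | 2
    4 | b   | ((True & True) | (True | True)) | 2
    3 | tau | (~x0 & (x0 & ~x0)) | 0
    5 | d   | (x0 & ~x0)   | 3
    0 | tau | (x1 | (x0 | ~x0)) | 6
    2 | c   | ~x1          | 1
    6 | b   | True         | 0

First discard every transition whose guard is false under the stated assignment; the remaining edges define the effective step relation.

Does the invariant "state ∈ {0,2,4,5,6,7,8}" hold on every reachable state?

Answer: INVARIANT HOLDS

Working:
Safe = {0,2,4,5,6,7,8}
Reach set: {0,2,4,5,6,7,8}
  0: ok
  2: ok
  4: ok
  5: ok
  6: ok
  7: ok
  8: ok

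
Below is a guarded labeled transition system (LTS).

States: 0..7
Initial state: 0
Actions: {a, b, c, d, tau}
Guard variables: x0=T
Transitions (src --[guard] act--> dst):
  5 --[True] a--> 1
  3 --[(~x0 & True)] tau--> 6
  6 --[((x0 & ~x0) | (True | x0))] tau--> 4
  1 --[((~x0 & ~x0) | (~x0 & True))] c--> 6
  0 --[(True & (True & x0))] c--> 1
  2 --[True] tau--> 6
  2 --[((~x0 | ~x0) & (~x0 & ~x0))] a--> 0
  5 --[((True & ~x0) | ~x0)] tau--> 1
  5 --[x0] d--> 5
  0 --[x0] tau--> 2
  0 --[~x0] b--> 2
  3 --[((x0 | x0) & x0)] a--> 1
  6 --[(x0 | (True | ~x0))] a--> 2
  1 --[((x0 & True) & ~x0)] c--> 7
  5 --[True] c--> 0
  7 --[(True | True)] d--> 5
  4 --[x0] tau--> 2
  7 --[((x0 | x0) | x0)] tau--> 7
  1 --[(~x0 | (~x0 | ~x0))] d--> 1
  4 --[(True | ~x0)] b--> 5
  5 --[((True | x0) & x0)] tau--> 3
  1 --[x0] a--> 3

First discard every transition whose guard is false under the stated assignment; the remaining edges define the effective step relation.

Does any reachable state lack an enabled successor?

Reach set: {0,1,2,3,4,5,6}
  0: c→1  tau→2  [2 out]
  1: a→3  [1 out]
  2: tau→6  [1 out]
  3: a→1  [1 out]
  4: b→5  tau→2  [2 out]
  5: a→1  c→0  d→5  tau→3  [4 out]
  6: a→2  tau→4  [2 out]

Answer: DEADLOCK-FREE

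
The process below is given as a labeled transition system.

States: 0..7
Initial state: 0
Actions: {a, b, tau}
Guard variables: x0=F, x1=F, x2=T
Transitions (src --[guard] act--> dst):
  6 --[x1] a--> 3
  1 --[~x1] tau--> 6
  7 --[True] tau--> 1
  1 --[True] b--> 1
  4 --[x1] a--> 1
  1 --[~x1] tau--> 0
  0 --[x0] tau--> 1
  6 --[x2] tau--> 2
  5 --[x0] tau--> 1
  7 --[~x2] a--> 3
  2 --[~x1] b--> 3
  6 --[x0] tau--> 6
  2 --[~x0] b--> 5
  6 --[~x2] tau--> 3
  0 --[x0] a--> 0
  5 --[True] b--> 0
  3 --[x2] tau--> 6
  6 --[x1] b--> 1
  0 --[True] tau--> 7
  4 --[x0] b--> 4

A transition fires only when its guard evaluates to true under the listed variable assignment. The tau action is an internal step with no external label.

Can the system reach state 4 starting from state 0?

After dropping false guards: 10 live edges.
L0 = {0}
L1 = {7}  total {0,7}
L2 = {1}  total {0,1,7}
L3 = {6}  total {0,1,6,7}
L4 = {2}  total {0,1,2,6,7}
L5 = {3,5}  total {0,1,2,3,5,6,7}
R = {0,1,2,3,5,6,7}

Answer: UNREACHABLE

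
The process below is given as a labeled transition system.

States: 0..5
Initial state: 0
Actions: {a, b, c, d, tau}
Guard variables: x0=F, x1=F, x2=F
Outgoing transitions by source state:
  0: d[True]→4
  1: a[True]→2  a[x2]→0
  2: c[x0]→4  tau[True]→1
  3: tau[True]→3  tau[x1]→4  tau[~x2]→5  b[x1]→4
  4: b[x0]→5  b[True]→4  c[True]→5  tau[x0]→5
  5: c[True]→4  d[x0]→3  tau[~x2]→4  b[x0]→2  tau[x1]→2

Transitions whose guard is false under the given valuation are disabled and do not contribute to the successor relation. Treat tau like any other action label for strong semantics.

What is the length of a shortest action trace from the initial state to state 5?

Answer: 2

Working:
Layered search for 5:
  depth 0: {0}
  depth 1: {4}
  depth 2: {5}
5 enters at depth 2; path d·c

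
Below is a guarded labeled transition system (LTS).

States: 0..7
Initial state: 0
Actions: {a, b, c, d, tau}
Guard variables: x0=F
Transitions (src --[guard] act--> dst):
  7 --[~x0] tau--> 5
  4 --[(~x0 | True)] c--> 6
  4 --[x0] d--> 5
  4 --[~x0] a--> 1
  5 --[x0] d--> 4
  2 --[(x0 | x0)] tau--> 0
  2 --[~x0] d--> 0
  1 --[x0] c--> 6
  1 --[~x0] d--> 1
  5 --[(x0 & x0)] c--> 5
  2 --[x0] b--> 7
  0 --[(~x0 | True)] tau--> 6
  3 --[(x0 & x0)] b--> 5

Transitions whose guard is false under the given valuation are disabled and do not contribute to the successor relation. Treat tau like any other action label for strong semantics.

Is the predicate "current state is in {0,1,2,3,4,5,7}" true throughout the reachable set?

Allowed set {0,1,2,3,4,5,7}
Reachable = {0,6}
  0: ok
  6: VIOLATES
witness against invariant: tau → 6

Answer: INVARIANT VIOLATED at state 6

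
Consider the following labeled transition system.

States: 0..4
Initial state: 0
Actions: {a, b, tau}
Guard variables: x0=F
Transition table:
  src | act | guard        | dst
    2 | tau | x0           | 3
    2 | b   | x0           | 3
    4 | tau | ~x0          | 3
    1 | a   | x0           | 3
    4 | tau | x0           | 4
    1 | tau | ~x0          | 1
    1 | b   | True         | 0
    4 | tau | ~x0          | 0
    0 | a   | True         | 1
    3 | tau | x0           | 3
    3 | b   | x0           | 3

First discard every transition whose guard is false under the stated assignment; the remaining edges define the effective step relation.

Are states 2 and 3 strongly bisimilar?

Refine partition for ~:
  P[0] = {{0,1,2,3,4}}
  P[1] = {{0},{1},{2,3},{4}}
Fixed point at round 2; 4 class(es).
2∈{2,3}, 3∈{2,3}

Answer: BISIMILAR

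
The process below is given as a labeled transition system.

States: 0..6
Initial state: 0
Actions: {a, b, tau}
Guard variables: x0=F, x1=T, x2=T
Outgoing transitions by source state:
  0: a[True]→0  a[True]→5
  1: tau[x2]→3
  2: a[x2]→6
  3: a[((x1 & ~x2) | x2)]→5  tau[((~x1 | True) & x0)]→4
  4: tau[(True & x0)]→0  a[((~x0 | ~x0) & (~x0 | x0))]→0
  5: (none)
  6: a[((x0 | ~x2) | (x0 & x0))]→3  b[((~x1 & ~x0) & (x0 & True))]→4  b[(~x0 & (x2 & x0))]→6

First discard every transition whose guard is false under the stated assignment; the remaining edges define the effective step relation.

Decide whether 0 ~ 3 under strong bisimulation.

Answer: NOT BISIMILAR

Trace:
Compute ~ classes (split until stable):
  round 0: {{0,1,2,3,4,5,6}}
  round 1: {{0,2,3,4},{1},{5,6}}
  round 2: {{0},{1},{2,3},{4},{5,6}}
stable after 3 split(s): 5 block(s)
0∈{0}, 3∈{2,3}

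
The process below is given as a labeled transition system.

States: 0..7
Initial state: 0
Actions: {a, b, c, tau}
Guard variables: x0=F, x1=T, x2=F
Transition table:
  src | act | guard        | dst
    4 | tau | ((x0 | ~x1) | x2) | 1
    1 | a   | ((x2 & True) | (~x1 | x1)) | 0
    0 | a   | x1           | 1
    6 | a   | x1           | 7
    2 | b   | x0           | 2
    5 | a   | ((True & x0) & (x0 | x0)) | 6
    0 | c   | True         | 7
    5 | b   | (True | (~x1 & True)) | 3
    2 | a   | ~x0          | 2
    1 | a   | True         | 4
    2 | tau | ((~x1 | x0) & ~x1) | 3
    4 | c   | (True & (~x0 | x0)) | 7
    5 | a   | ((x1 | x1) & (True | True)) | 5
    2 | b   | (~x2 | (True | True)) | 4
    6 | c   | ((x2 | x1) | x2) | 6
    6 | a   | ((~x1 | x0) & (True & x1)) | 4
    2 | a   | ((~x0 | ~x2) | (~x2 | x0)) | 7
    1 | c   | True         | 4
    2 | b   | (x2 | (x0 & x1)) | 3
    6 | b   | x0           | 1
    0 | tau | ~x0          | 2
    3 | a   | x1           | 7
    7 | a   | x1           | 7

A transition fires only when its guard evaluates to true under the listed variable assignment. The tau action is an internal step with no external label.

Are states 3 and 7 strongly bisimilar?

Bisimulation quotient by refinement:
  round 0: {{0,1,2,3,4,5,6,7}}
  round 1: {{0},{1,6},{2,5},{3,7},{4}}
  round 2: {{0},{1},{2},{3,7},{4},{5},{6}}
7 equivalence class(es) (converged in 3)
class of 3: {3,7}; class of 7: {3,7}

Answer: BISIMILAR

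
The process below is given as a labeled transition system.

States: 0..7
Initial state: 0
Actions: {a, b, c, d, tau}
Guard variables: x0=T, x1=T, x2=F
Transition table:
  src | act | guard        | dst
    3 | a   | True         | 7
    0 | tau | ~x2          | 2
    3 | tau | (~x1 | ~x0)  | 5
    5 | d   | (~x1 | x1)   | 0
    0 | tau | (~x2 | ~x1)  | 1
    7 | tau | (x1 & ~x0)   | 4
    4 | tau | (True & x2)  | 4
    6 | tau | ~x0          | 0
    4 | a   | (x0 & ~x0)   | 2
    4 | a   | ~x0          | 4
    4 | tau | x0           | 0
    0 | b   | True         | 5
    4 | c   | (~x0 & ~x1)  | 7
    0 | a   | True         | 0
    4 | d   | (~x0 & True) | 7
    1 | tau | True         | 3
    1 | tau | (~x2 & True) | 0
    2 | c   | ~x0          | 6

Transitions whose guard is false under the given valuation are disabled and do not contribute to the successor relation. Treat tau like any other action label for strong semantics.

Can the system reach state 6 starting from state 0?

9 transition(s) survive guard evaluation.
depth 0: {0}
depth 1: {1,2,5}  total {0,1,2,5}
depth 2: {3}  total {0,1,2,3,5}
depth 3: {7}  total {0,1,2,3,5,7}
Reach set: {0,1,2,3,5,7}

Answer: UNREACHABLE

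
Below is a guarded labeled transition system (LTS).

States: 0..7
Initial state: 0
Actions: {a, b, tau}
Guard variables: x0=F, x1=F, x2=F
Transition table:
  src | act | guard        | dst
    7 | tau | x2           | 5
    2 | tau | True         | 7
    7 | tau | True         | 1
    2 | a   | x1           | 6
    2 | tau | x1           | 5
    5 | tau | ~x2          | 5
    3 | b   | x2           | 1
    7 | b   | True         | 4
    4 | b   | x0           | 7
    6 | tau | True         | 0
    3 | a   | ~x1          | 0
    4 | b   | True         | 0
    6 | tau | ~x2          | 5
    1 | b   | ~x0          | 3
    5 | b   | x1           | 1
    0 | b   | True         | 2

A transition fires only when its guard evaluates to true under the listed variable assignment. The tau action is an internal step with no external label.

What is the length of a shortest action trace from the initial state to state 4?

Layered search for 4:
  L0 = {0}
  L1 = {2}
  L2 = {7}
  L3 = {1,4}
first hit 4 at d=3 via b·tau·b

Answer: 3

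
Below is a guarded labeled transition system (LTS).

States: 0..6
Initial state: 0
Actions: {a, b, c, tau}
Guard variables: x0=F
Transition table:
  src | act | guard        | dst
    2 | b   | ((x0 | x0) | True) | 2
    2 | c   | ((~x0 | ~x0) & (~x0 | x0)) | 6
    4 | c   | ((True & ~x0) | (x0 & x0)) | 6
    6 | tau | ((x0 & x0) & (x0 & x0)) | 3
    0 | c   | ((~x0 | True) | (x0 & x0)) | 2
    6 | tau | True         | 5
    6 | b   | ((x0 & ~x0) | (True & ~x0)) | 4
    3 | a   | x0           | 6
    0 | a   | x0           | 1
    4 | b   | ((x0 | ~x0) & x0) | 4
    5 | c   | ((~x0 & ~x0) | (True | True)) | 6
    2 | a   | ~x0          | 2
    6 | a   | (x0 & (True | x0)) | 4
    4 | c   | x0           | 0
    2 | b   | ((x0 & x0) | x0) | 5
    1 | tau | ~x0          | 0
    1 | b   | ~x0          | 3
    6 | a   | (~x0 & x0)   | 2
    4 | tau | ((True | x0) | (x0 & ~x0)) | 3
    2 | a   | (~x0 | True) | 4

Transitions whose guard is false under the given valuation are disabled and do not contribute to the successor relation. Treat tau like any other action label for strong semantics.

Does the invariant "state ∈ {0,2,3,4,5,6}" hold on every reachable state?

Inv-set: {0,2,3,4,5,6}
Reach set: {0,2,3,4,5,6}
  0: ok
  2: ok
  3: ok
  4: ok
  5: ok
  6: ok

Answer: INVARIANT HOLDS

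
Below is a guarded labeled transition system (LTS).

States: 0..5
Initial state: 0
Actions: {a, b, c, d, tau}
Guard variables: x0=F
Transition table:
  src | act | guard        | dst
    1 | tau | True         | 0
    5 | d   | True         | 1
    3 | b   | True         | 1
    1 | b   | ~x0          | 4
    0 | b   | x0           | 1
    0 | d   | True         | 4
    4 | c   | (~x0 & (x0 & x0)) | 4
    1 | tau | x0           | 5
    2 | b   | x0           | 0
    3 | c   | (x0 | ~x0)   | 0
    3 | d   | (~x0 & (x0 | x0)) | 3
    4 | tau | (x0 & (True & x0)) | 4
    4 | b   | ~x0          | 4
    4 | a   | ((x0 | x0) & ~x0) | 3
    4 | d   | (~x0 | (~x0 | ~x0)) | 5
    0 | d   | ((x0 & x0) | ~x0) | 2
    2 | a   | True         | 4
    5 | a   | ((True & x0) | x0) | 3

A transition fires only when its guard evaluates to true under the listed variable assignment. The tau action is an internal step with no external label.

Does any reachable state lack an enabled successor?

Reachable = {0,1,2,4,5}
  0: d→2  d→4  [2 exit(s)]
  1: b→4  tau→0  [2 exit(s)]
  2: a→4  [1 exit(s)]
  4: b→4  d→5  [2 exit(s)]
  5: d→1  [1 exit(s)]

Answer: DEADLOCK-FREE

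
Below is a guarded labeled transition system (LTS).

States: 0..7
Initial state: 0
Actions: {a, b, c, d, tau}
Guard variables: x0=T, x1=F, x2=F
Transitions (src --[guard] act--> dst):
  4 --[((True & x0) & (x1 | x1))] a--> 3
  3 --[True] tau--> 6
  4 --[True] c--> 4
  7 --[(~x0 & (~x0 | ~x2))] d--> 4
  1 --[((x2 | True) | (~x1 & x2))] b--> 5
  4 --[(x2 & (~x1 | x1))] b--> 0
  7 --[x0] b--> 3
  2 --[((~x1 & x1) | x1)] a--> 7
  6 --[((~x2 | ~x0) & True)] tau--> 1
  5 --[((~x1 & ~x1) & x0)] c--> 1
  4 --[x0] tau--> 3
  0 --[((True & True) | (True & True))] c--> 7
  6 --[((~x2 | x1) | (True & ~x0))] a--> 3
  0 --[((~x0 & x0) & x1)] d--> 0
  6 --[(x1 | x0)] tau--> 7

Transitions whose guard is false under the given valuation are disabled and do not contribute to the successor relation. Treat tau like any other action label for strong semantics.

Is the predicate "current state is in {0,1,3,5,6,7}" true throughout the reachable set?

Answer: INVARIANT HOLDS

Trace:
Safe = {0,1,3,5,6,7}
Reachable = {0,1,3,5,6,7}
  0: safe
  1: safe
  3: safe
  5: safe
  6: safe
  7: safe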